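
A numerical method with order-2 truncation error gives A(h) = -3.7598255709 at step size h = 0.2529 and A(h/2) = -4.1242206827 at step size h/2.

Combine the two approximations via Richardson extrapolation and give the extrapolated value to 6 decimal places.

-4.245686

With r = 2 the leading error scales as h^2, so the weight is 2^2 = 4.
Weighted: (-16.4968827308) − (-3.7598255709) = -12.7370571599
Divide by 2^2 − 1 = 3.
(-12.7370571599) ÷ 3 = -4.2456857200
Correction |R − A(h/2)| = 1.215e-01; gap |A(h/2) − A(h)| = 3.644e-01.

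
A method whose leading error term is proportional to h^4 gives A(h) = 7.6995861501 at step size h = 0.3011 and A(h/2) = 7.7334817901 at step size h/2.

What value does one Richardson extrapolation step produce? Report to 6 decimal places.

Error is O(h^4); halving h shrinks it by 2^4 = 16.
A(h/2) − A(h) = 7.7334817901 − 7.6995861501 = 0.0338956400
Correction (A(h/2) − A(h))/(16 − 1) = 0.0338956400/15 = 0.0022597093
R = A(h/2) + (A(h/2) − A(h))/15 = 7.7334817901 + 0.0022597093 = 7.7357414994

7.735741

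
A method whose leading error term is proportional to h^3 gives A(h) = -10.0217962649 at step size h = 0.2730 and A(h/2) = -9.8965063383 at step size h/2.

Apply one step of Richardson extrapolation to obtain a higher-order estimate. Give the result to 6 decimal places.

Order 3 gives 2^r = 8 and 2^r − 1 = 7.
Difference of the inputs: -9.8965063383 − (-10.0217962649) = 0.1252899266
Correction (A(h/2) − A(h))/(8 − 1) = 0.1252899266/7 = 0.0178985609
R = -9.8965063383 + 0.0178985609 = -9.8786077774
Shift from A(h/2): +0.0178985609.

-9.878608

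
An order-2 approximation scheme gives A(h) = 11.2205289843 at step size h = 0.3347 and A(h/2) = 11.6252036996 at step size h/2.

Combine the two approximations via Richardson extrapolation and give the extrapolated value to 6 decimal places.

11.760095

With r = 2 the leading error scales as h^2, so the weight is 2^2 = 4.
4 × 11.6252036996 = 46.5008147984; 46.5008147984 − 11.2205289843 = 35.2802858141
R = 35.2802858141/3 = 11.7600952714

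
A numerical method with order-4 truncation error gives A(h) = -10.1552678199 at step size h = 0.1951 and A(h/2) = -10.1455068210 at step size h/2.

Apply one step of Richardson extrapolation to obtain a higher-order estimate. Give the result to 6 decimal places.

-10.144856

Order 4 gives 2^r = 16 and 2^r − 1 = 15.
Numerator 16 × A(h/2) − A(h) = 16 × (-10.1455068210) − (-10.1552678199) = -152.1728413161
R = (-152.1728413161)/15 = -10.1448560877
Shift from A(h/2): +0.0006507333.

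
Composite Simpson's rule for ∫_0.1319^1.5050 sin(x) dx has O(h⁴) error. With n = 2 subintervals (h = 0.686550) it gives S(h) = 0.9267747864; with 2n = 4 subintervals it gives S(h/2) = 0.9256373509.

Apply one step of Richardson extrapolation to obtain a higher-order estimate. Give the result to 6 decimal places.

0.925562

Error is O(h^4); halving h shrinks it by 2^4 = 16.
16*0.9256373509 = 14.8101976144; 14.8101976144 − 0.9267747864 = 13.8834228280
Denominator 16 − 1 = 15.
(16*0.9256373509 − 0.9267747864)/(16 − 1) = 0.9255615219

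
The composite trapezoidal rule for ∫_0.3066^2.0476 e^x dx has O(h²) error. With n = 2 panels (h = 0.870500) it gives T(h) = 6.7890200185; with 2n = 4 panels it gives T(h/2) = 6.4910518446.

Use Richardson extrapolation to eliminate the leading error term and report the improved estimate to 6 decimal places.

Method order is 2; weight 2^2 = 4.
Weighted: 25.9642073784 − 6.7890200185 = 19.1751873599
Extrapolated: 19.1751873599 / 3 = 6.3917291200

6.391729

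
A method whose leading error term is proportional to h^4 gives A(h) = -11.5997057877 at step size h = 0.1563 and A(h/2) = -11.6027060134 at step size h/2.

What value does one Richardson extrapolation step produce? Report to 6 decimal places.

Leading term ∝ h^4; use weight 16 = 2^4.
16×(-11.6027060134) = -185.6432962144; subtract (-11.5997057877) → -174.0435904267
Extrapolated: (-174.0435904267) / 15 = -11.6029060284

-11.602906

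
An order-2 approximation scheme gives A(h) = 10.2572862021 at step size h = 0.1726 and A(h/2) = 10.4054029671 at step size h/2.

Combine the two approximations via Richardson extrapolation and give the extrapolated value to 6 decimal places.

The method has order 2: 2^2 = 4.
Top: 4(10.4054029671) − (10.2572862021) = 31.3643256663
Extrapolated: 31.3643256663 / 3 = 10.4547752221

10.454775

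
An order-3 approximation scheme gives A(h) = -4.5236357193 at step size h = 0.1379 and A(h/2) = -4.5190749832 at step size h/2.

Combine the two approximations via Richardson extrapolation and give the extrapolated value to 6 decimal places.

-4.518423

Method order is 3; weight 2^3 = 8.
Top: 8(-4.5190749832) − (-4.5236357193) = -31.6289641463
(-31.6289641463) ÷ 7 = -4.5184234495
Shift from A(h/2): +0.0006515337.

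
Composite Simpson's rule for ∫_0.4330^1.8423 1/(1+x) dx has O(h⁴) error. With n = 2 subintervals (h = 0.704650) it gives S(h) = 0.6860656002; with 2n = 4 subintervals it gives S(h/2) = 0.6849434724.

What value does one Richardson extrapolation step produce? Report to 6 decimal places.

Error is O(h^4); halving h shrinks it by 2^4 = 16.
Difference of the inputs: 0.6849434724 − 0.6860656002 = -0.0011221278
Correction (A(h/2) − A(h))/(16 − 1) = (-0.0011221278)/15 = -0.0000748085
R = A(h/2) + (A(h/2) − A(h))/15 = 0.6849434724 − 0.0000748085 = 0.6848686639
Gap between inputs: 1.122e-03; correction applied: −0.0000748085.

0.684869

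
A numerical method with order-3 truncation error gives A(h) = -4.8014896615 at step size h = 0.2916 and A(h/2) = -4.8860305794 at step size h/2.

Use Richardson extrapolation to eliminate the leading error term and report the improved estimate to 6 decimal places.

Error is O(h^3); halving h shrinks it by 2^3 = 8.
Top: 8(-4.8860305794) − (-4.8014896615) = -34.2867549737
Divide by 2^3 − 1 = 7.
Extrapolated: (-34.2867549737) / 7 = -4.8981078534

-4.898108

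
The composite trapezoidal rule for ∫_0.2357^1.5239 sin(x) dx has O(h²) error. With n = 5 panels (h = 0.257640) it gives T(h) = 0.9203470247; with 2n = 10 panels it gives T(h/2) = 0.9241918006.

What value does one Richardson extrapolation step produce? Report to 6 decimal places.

0.925473

r = 2: numerator weight 4, denominator 3.
A(h/2) − A(h) = 0.9241918006 − 0.9203470247 = 0.0038447759
Divide by 2^2 − 1 = 3: 0.0038447759/3 = 0.0012815920
R = 0.9241918006 + 0.0012815920 = 0.9254733926
Correction |R − A(h/2)| = 1.282e-03; gap |A(h/2) − A(h)| = 3.845e-03.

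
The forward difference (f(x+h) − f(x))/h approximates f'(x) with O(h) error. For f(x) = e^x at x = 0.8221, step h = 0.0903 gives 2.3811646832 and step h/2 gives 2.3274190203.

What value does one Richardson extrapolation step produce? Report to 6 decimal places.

2.273673

r = 1: numerator weight 2, denominator 1.
2·2.3274190203 = 4.6548380406; 4.6548380406 − 2.3811646832 = 2.2736733574
Denominator 2 − 1 = 1.
(2·2.3274190203 − 2.3811646832)/(2 − 1) = 2.2736733574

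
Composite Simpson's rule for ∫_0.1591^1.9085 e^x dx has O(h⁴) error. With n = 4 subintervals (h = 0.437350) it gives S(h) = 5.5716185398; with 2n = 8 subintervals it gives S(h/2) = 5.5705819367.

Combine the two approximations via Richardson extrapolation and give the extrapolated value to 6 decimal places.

5.570513

Leading term ∝ h^4; use weight 16 = 2^4.
16·5.5705819367 = 89.1293109872; 89.1293109872 − 5.5716185398 = 83.5576924474
Denominator 16 − 1 = 15.
(16·5.5705819367 − 5.5716185398)/(16 − 1) = 5.5705128298
Correction |R − A(h/2)| = 6.911e-05; gap |A(h/2) − A(h)| = 1.037e-03.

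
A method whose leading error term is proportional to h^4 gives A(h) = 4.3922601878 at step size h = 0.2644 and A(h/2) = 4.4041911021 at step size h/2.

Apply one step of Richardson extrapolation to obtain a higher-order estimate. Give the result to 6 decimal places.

Leading term ∝ h^4; use weight 16 = 2^4.
16·4.4041911021 = 70.4670576336; 70.4670576336 − 4.3922601878 = 66.0747974458
R = 66.0747974458/15 = 4.4049864964

4.404986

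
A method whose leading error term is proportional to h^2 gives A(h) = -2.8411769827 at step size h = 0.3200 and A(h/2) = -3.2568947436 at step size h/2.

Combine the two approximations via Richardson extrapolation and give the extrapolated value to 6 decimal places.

Leading term ∝ h^2; use weight 4 = 2^2.
Numerator 4·A(h/2) − A(h) = 4·(-3.2568947436) − (-2.8411769827) = -10.1864019917
(-10.1864019917) ÷ 3 = -3.3954673306
Shift from A(h/2): −0.1385725870.

-3.395467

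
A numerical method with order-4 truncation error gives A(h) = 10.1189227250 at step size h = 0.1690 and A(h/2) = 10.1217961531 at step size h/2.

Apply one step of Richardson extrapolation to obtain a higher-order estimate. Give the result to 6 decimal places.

10.121988

Leading term ∝ h^4; use weight 16 = 2^4.
2^4×A(h/2) = 161.9487384496; minus A(h) gives 151.8298157246.
151.8298157246 ÷ 15 = 10.1219877150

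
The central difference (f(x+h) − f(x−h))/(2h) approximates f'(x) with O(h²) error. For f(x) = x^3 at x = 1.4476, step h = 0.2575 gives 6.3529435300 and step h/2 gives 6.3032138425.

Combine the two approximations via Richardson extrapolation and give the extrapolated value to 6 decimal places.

Order 2 gives 2^r = 4 and 2^r − 1 = 3.
4·6.3032138425 − 6.3529435300 = 18.8599118400
(4·6.3032138425 − 6.3529435300)/(4 − 1) = 6.2866372800
Shift from A(h/2): −0.0165765625.

6.286637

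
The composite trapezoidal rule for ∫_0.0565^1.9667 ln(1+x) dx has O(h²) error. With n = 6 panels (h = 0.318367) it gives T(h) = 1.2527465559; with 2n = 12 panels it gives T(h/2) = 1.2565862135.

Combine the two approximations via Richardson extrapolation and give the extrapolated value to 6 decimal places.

Error is O(h^2); halving h shrinks it by 2^2 = 4.
Weighted: 5.0263448540 − 1.2527465559 = 3.7735982981
Extrapolated: 3.7735982981 / 3 = 1.2578660994
Shift from A(h/2): +0.0012798859.

1.257866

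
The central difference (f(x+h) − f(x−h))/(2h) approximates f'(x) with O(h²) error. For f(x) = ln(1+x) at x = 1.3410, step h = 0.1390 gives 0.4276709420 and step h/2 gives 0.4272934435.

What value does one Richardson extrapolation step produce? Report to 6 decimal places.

r = 2, so 2^r = 4.
2^2*A(h/2) = 1.7091737740; minus A(h) gives 1.2815028320.
1.2815028320 ÷ 3 = 0.4271676107
Gap between inputs: 3.775e-04; correction applied: −0.0001258328.

0.427168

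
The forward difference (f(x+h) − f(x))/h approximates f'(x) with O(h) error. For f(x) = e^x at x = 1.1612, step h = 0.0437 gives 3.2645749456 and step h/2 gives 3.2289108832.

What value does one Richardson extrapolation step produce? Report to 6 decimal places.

3.193247

r = 1, so 2^r = 2.
2×3.2289108832 − 3.2645749456 = 3.1932468208
Divide by 2^1 − 1 = 1.
3.1932468208 ÷ 1 = 3.1932468208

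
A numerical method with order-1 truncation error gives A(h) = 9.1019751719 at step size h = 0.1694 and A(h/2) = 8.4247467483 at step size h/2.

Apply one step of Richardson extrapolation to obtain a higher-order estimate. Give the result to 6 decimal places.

7.747518

Order 1 gives 2^r = 2 and 2^r − 1 = 1.
Numerator 2×A(h/2) − A(h) = 2×8.4247467483 − 9.1019751719 = 7.7475183247
7.7475183247 ÷ 1 = 7.7475183247
Correction |R − A(h/2)| = 6.772e-01; gap |A(h/2) − A(h)| = 6.772e-01.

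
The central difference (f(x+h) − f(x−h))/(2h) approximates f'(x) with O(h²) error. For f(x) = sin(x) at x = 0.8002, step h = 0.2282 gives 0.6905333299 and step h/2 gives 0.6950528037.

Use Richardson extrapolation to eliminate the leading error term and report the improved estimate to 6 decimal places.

0.696559

Order 2 gives 2^r = 4 and 2^r − 1 = 3.
4*0.6950528037 = 2.7802112148; subtract 0.6905333299 → 2.0896778849
Divide by 2^2 − 1 = 3.
2.0896778849 ÷ 3 = 0.6965592950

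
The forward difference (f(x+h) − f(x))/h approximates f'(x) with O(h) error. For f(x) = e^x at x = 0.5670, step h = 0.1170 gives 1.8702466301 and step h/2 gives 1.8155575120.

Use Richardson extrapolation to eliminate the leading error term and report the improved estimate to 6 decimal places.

With r = 1 the leading error scales as h^1, so the weight is 2^1 = 2.
2^1×A(h/2) = 3.6311150240; minus A(h) gives 1.7608683939.
Extrapolated: 1.7608683939 / 1 = 1.7608683939

1.760868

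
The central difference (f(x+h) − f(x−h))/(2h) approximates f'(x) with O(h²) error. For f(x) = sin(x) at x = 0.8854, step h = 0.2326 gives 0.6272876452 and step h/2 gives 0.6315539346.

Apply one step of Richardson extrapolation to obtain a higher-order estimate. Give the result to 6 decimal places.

0.632976

With r = 2 the leading error scales as h^2, so the weight is 2^2 = 4.
4·0.6315539346 − 0.6272876452 = 1.8989280932
Divide by 2^2 − 1 = 3.
So the Richardson estimate is 0.6329760311.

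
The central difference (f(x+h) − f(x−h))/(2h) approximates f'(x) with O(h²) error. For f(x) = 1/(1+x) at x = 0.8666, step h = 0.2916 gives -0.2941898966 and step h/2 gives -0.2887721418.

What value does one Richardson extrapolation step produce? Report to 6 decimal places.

Error is O(h^2); halving h shrinks it by 2^2 = 4.
Difference of the inputs: -0.2887721418 − (-0.2941898966) = 0.0054177548
Divide by 2^2 − 1 = 3: 0.0054177548/3 = 0.0018059183
R = -0.2887721418 + 0.0018059183 = -0.2869662235

-0.286966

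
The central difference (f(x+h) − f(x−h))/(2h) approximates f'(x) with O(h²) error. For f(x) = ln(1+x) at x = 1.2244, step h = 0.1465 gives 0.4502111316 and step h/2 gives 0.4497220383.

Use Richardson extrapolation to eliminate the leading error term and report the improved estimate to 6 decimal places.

The method has order 2: 2^2 = 4.
4·0.4497220383 = 1.7988881532; 1.7988881532 − 0.4502111316 = 1.3486770216
(4·0.4497220383 − 0.4502111316)/(4 − 1) = 0.4495590072

0.449559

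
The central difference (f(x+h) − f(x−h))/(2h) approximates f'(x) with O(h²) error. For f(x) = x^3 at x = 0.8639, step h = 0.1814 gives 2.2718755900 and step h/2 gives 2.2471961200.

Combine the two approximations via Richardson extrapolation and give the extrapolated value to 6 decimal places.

2.238970

Method order is 2; weight 2^2 = 4.
A(h/2) − A(h) = 2.2471961200 − 2.2718755900 = -0.0246794700
Correction (A(h/2) − A(h))/(4 − 1) = (-0.0246794700)/3 = -0.0082264900
R = 2.2471961200 − 0.0082264900 = 2.2389696300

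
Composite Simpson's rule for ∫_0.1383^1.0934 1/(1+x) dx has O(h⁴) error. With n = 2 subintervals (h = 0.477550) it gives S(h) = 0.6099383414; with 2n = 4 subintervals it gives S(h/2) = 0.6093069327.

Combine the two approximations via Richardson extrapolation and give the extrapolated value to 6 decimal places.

0.609265

Order 4 gives 2^r = 16 and 2^r − 1 = 15.
2^4×A(h/2) = 9.7489109232; minus A(h) gives 9.1389725818.
Denominator 16 − 1 = 15.
9.1389725818 ÷ 15 = 0.6092648388
Correction |R − A(h/2)| = 4.209e-05; gap |A(h/2) − A(h)| = 6.314e-04.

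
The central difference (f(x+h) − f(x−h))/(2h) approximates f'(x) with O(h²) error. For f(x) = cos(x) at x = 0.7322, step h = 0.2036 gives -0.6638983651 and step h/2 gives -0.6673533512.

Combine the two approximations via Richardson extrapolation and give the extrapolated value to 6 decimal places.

The method has order 2: 2^2 = 4.
4 × (-0.6673533512) − (-0.6638983651) = -2.0055150397
Denominator 4 − 1 = 3.
(-2.0055150397) ÷ 3 = -0.6685050132
Gap between inputs: 3.455e-03; correction applied: −0.0011516620.

-0.668505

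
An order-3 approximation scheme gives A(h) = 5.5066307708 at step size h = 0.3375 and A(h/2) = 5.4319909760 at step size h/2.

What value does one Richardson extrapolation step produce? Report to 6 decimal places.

5.421328

The method has order 3: 2^3 = 8.
8*5.4319909760 = 43.4559278080; 43.4559278080 − 5.5066307708 = 37.9492970372
(8*5.4319909760 − 5.5066307708)/(8 − 1) = 5.4213281482
Gap between inputs: 7.464e-02; correction applied: −0.0106628278.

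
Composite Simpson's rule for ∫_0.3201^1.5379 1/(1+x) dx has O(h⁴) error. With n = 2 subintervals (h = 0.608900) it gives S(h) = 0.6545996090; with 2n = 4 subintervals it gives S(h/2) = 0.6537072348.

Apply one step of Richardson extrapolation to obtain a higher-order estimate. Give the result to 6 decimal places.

Error is O(h^4); halving h shrinks it by 2^4 = 16.
Top: 16(0.6537072348) − (0.6545996090) = 9.8047161478
9.8047161478 ÷ 15 = 0.6536477432

0.653648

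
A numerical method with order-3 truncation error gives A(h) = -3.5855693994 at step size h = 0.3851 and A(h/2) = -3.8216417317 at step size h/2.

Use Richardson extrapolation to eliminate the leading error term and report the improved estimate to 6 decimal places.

Method order is 3; weight 2^3 = 8.
Numerator 8 × A(h/2) − A(h) = 8 × (-3.8216417317) − (-3.5855693994) = -26.9875644542
Denominator 8 − 1 = 7.
(8 × (-3.8216417317) − (-3.5855693994))/(8 − 1) = -3.8553663506
Correction |R − A(h/2)| = 3.372e-02; gap |A(h/2) − A(h)| = 2.361e-01.

-3.855366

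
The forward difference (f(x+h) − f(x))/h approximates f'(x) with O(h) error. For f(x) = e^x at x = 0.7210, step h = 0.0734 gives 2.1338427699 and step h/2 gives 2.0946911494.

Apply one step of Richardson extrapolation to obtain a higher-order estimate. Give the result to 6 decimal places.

2.055540

Method order is 1; weight 2^1 = 2.
2 × 2.0946911494 = 4.1893822988; 4.1893822988 − 2.1338427699 = 2.0555395289
Divide by 2^1 − 1 = 1.
(2 × 2.0946911494 − 2.1338427699)/(2 − 1) = 2.0555395289
Shift from A(h/2): −0.0391516205.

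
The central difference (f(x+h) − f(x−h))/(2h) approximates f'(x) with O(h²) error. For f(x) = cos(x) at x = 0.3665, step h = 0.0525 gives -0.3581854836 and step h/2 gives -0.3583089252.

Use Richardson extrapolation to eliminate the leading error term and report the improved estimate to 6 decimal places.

-0.358350

Method order is 2; weight 2^2 = 4.
4·(-0.3583089252) = -1.4332357008; subtract (-0.3581854836) → -1.0750502172
R = (-1.0750502172)/3 = -0.3583500724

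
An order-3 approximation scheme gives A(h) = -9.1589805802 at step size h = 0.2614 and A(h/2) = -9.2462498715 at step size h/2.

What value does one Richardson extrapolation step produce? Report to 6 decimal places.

With r = 3 the leading error scales as h^3, so the weight is 2^3 = 8.
8·(-9.2462498715) − (-9.1589805802) = -64.8110183918
R = (-64.8110183918)/7 = -9.2587169131

-9.258717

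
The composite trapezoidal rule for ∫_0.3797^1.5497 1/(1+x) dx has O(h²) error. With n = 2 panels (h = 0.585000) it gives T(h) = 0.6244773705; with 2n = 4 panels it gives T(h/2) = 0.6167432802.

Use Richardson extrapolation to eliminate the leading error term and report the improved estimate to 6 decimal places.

0.614165

The method has order 2: 2^2 = 4.
4×0.6167432802 = 2.4669731208; 2.4669731208 − 0.6244773705 = 1.8424957503
R = 1.8424957503/3 = 0.6141652501
Gap between inputs: 7.734e-03; correction applied: −0.0025780301.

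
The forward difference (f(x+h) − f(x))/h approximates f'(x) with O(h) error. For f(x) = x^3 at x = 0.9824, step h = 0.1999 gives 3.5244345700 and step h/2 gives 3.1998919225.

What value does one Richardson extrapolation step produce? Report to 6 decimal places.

2.875349

The method has order 1: 2^1 = 2.
2 × 3.1998919225 − 3.5244345700 = 2.8753492750
R = 2.8753492750/1 = 2.8753492750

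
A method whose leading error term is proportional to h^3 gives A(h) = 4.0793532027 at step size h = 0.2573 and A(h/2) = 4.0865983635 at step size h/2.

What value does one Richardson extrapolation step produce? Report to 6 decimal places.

The method has order 3: 2^3 = 8.
Numerator 8*A(h/2) − A(h) = 8*4.0865983635 − 4.0793532027 = 28.6134337053
Extrapolated: 28.6134337053 / 7 = 4.0876333865
Shift from A(h/2): +0.0010350230.

4.087633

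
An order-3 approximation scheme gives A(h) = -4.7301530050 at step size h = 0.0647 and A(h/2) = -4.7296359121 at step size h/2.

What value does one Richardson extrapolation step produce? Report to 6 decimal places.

-4.729562

With r = 3 the leading error scales as h^3, so the weight is 2^3 = 8.
Top: 8(-4.7296359121) − (-4.7301530050) = -33.1069342918
Divide by 2^3 − 1 = 7.
So the Richardson estimate is -4.7295620417.
Gap between inputs: 5.171e-04; correction applied: +0.0000738704.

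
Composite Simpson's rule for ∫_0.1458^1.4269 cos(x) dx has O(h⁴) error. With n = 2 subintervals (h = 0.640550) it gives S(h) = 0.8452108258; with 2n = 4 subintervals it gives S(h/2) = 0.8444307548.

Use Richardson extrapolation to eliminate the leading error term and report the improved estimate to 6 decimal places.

0.844379

Leading term ∝ h^4; use weight 16 = 2^4.
16·0.8444307548 = 13.5108920768; subtract 0.8452108258 → 12.6656812510
Denominator 16 − 1 = 15.
Extrapolated: 12.6656812510 / 15 = 0.8443787501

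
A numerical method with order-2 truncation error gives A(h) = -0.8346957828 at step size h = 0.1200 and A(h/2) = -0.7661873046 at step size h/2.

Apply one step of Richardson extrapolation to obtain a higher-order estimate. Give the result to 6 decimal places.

r = 2: numerator weight 4, denominator 3.
4×(-0.7661873046) = -3.0647492184; subtract (-0.8346957828) → -2.2300534356
Divide by 2^2 − 1 = 3.
So the Richardson estimate is -0.7433511452.
Shift from A(h/2): +0.0228361594.

-0.743351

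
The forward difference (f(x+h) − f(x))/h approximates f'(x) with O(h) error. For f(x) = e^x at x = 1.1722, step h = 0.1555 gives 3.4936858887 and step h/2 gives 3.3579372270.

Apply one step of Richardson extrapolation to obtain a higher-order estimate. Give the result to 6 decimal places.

3.222189

With r = 1 the leading error scales as h^1, so the weight is 2^1 = 2.
2×3.3579372270 = 6.7158744540; 6.7158744540 − 3.4936858887 = 3.2221885653
Denominator 2 − 1 = 1.
R = 3.2221885653/1 = 3.2221885653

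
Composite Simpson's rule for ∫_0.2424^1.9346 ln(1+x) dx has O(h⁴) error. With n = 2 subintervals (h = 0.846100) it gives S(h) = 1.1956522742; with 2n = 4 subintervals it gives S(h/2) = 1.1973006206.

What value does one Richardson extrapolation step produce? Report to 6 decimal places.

With r = 4 the leading error scales as h^4, so the weight is 2^4 = 16.
A(h/2) − A(h) = 1.1973006206 − 1.1956522742 = 0.0016483464
Correction (A(h/2) − A(h))/(16 − 1) = 0.0016483464/15 = 0.0001098898
R = A(h/2) + (A(h/2) − A(h))/15 = 1.1973006206 + 0.0001098898 = 1.1974105104
Gap between inputs: 1.648e-03; correction applied: +0.0001098898.

1.197411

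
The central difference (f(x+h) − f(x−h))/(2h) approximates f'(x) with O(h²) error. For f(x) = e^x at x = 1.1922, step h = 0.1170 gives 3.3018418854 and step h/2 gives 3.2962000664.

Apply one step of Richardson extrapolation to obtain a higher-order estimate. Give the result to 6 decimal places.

3.294319

With r = 2 the leading error scales as h^2, so the weight is 2^2 = 4.
4·3.2962000664 = 13.1848002656; subtract 3.3018418854 → 9.8829583802
Divide by 2^2 − 1 = 3.
(4·3.2962000664 − 3.3018418854)/(4 − 1) = 3.2943194601
Correction |R − A(h/2)| = 1.881e-03; gap |A(h/2) − A(h)| = 5.642e-03.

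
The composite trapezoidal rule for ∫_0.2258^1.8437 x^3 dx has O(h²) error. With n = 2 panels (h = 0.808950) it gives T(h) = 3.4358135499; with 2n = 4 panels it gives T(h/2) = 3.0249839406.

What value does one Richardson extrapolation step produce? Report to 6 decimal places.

r = 2, so 2^r = 4.
Numerator 4*A(h/2) − A(h) = 4*3.0249839406 − 3.4358135499 = 8.6641222125
R = 8.6641222125/3 = 2.8880407375

2.888041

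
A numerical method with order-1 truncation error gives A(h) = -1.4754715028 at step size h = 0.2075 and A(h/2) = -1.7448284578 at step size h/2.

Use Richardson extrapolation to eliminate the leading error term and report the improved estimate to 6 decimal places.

Method order is 1; weight 2^1 = 2.
2^1·A(h/2) = -3.4896569156; minus A(h) gives -2.0141854128.
R = (-2.0141854128)/1 = -2.0141854128
Correction |R − A(h/2)| = 2.694e-01; gap |A(h/2) − A(h)| = 2.694e-01.

-2.014185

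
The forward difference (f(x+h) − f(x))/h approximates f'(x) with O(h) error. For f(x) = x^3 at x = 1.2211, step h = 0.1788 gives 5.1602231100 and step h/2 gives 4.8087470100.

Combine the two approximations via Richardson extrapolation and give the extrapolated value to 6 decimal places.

Error is O(h^1); halving h shrinks it by 2^1 = 2.
Top: 2(4.8087470100) − (5.1602231100) = 4.4572709100
R = 4.4572709100/1 = 4.4572709100
Correction |R − A(h/2)| = 3.515e-01; gap |A(h/2) − A(h)| = 3.515e-01.

4.457271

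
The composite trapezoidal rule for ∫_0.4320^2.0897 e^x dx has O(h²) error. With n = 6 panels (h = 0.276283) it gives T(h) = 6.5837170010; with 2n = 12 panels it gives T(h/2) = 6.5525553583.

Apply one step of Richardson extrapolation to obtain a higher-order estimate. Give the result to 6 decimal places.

6.542168

Order 2 gives 2^r = 4 and 2^r − 1 = 3.
Difference of the inputs: 6.5525553583 − 6.5837170010 = -0.0311616427
Correction (A(h/2) − A(h))/(4 − 1) = (-0.0311616427)/3 = -0.0103872142
R = 6.5525553583 − 0.0103872142 = 6.5421681441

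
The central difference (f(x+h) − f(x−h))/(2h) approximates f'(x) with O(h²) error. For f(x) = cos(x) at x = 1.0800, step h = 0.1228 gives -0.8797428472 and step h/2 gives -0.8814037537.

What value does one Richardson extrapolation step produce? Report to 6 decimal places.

Error is O(h^2); halving h shrinks it by 2^2 = 4.
Weighted: (-3.5256150148) − (-0.8797428472) = -2.6458721676
Divide by 2^2 − 1 = 3.
(-2.6458721676) ÷ 3 = -0.8819573892
Gap between inputs: 1.661e-03; correction applied: −0.0005536355.

-0.881957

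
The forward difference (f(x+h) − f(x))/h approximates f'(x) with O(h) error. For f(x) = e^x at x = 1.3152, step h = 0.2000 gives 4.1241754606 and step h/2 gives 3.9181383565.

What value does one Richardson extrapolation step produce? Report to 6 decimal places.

3.712101

Order 1 gives 2^r = 2 and 2^r − 1 = 1.
2^1 × A(h/2) = 7.8362767130; minus A(h) gives 3.7121012524.
Denominator 2 − 1 = 1.
Result: 3.7121012524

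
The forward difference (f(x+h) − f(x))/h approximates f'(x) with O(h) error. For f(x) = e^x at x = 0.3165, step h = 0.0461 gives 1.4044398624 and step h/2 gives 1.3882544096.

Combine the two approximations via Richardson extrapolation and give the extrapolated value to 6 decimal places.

The method has order 1: 2^1 = 2.
Difference of the inputs: 1.3882544096 − 1.4044398624 = -0.0161854528
Divide by 2^1 − 1 = 1: (-0.0161854528)/1 = -0.0161854528
R = A(h/2) + (A(h/2) − A(h))/1 = 1.3882544096 − 0.0161854528 = 1.3720689568
Correction |R − A(h/2)| = 1.619e-02; gap |A(h/2) − A(h)| = 1.619e-02.

1.372069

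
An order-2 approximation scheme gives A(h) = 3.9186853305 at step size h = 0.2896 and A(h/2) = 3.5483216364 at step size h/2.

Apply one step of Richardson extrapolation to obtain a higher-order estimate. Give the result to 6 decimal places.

Error is O(h^2); halving h shrinks it by 2^2 = 4.
A(h/2) − A(h) = 3.5483216364 − 3.9186853305 = -0.3703636941
Correction (A(h/2) − A(h))/(4 − 1) = (-0.3703636941)/3 = -0.1234545647
R = 3.5483216364 − 0.1234545647 = 3.4248670717
Shift from A(h/2): −0.1234545647.

3.424867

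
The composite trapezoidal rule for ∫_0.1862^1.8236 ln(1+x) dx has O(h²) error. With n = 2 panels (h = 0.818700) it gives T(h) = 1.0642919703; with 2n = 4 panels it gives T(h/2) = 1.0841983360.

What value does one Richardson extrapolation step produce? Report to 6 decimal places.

Leading term ∝ h^2; use weight 4 = 2^2.
4 × 1.0841983360 − 1.0642919703 = 3.2725013737
R = 3.2725013737/3 = 1.0908337912

1.090834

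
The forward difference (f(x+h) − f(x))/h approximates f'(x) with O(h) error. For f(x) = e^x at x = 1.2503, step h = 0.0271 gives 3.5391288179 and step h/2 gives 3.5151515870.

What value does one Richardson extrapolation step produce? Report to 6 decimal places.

3.491174

With r = 1 the leading error scales as h^1, so the weight is 2^1 = 2.
2 × 3.5151515870 = 7.0303031740; subtract 3.5391288179 → 3.4911743561
R = 3.4911743561/1 = 3.4911743561
Gap between inputs: 2.398e-02; correction applied: −0.0239772309.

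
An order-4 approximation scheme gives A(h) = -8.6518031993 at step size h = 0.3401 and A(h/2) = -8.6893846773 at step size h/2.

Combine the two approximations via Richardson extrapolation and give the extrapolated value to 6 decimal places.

-8.691890

Order 4 gives 2^r = 16 and 2^r − 1 = 15.
16 × (-8.6893846773) = -139.0301548368; subtract (-8.6518031993) → -130.3783516375
(-130.3783516375) ÷ 15 = -8.6918901092
Correction |R − A(h/2)| = 2.505e-03; gap |A(h/2) − A(h)| = 3.758e-02.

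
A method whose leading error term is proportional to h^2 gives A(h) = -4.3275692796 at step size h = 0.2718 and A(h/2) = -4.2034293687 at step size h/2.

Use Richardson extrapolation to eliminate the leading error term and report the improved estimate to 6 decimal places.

-4.162049

With r = 2 the leading error scales as h^2, so the weight is 2^2 = 4.
4×(-4.2034293687) − (-4.3275692796) = -12.4861481952
Divide by 2^2 − 1 = 3.
So the Richardson estimate is -4.1620493984.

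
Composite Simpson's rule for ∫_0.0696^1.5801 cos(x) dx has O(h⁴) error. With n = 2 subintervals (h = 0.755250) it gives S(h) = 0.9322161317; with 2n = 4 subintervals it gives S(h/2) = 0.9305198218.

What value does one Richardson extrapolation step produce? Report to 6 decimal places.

0.930407

Error is O(h^4); halving h shrinks it by 2^4 = 16.
Numerator 16*A(h/2) − A(h) = 16*0.9305198218 − 0.9322161317 = 13.9561010171
Extrapolated: 13.9561010171 / 15 = 0.9304067345
Gap between inputs: 1.696e-03; correction applied: −0.0001130873.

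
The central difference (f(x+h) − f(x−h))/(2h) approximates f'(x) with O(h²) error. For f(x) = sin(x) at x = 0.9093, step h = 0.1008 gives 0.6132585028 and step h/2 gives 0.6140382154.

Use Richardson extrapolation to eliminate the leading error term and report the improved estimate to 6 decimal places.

r = 2, so 2^r = 4.
4 × 0.6140382154 = 2.4561528616; subtract 0.6132585028 → 1.8428943588
1.8428943588 ÷ 3 = 0.6142981196
Correction |R − A(h/2)| = 2.599e-04; gap |A(h/2) − A(h)| = 7.797e-04.

0.614298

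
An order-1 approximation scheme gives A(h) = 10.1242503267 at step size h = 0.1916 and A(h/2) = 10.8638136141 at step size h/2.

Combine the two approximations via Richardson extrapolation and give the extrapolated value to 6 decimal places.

11.603377

The method has order 1: 2^1 = 2.
2^1·A(h/2) = 21.7276272282; minus A(h) gives 11.6033769015.
Denominator 2 − 1 = 1.
(2·10.8638136141 − 10.1242503267)/(2 − 1) = 11.6033769015
Gap between inputs: 7.396e-01; correction applied: +0.7395632874.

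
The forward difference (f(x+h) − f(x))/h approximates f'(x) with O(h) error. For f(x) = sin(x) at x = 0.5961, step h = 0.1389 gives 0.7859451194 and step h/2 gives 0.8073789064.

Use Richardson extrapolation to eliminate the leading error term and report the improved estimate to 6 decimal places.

With r = 1 the leading error scales as h^1, so the weight is 2^1 = 2.
Weighted: 1.6147578128 − 0.7859451194 = 0.8288126934
Denominator 2 − 1 = 1.
Result: 0.8288126934
Shift from A(h/2): +0.0214337870.

0.828813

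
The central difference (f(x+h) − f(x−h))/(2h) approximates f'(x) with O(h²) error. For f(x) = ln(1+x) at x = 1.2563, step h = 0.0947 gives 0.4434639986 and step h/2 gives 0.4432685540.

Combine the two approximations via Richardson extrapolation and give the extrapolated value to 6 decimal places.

Method order is 2; weight 2^2 = 4.
4 × 0.4432685540 = 1.7730742160; 1.7730742160 − 0.4434639986 = 1.3296102174
Denominator 4 − 1 = 3.
R = 1.3296102174/3 = 0.4432034058

0.443203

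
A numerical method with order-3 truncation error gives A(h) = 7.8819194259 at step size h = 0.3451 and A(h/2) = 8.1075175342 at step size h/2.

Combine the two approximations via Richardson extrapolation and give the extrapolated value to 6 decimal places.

8.139746

Leading term ∝ h^3; use weight 8 = 2^3.
8·8.1075175342 − 7.8819194259 = 56.9782208477
Divide by 2^3 − 1 = 7.
So the Richardson estimate is 8.1397458354.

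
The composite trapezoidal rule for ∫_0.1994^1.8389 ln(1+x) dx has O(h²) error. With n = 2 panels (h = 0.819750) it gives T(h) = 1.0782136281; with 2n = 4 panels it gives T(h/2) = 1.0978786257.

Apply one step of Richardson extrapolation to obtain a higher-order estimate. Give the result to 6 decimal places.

1.104434

Leading term ∝ h^2; use weight 4 = 2^2.
4 × 1.0978786257 = 4.3915145028; 4.3915145028 − 1.0782136281 = 3.3133008747
Denominator 4 − 1 = 3.
Result: 1.1044336249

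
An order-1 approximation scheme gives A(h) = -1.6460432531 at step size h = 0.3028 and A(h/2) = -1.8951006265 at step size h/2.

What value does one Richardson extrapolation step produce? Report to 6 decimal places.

Method order is 1; weight 2^1 = 2.
2^1·A(h/2) = -3.7902012530; minus A(h) gives -2.1441579999.
(2·(-1.8951006265) − (-1.6460432531))/(2 − 1) = -2.1441579999
Correction |R − A(h/2)| = 2.491e-01; gap |A(h/2) − A(h)| = 2.491e-01.

-2.144158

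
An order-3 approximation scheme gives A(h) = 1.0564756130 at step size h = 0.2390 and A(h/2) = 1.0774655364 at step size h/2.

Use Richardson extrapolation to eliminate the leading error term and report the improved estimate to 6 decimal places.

Order 3 gives 2^r = 8 and 2^r − 1 = 7.
2^3·A(h/2) = 8.6197242912; minus A(h) gives 7.5632486782.
Divide by 2^3 − 1 = 7.
Extrapolated: 7.5632486782 / 7 = 1.0804640969
Gap between inputs: 2.099e-02; correction applied: +0.0029985605.

1.080464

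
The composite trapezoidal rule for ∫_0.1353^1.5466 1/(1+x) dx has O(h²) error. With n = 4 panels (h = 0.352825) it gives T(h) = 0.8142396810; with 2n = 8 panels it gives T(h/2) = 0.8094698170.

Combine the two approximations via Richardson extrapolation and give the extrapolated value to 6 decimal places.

0.807880

With r = 2 the leading error scales as h^2, so the weight is 2^2 = 4.
4×0.8094698170 − 0.8142396810 = 2.4236395870
Divide by 2^2 − 1 = 3.
So the Richardson estimate is 0.8078798623.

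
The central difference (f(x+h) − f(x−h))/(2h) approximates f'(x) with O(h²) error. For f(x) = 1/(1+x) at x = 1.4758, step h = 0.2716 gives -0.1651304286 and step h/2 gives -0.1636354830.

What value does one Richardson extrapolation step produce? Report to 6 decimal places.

-0.163137

The method has order 2: 2^2 = 4.
Numerator 4 × A(h/2) − A(h) = 4 × (-0.1636354830) − (-0.1651304286) = -0.4894115034
(-0.4894115034) ÷ 3 = -0.1631371678
Gap between inputs: 1.495e-03; correction applied: +0.0004983152.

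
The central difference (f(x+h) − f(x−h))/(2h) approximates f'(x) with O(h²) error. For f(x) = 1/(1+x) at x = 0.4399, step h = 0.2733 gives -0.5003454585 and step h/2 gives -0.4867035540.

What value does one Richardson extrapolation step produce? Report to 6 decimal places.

-0.482156

Method order is 2; weight 2^2 = 4.
2^2*A(h/2) = -1.9468142160; minus A(h) gives -1.4464687575.
Denominator 4 − 1 = 3.
(4*(-0.4867035540) − (-0.5003454585))/(4 − 1) = -0.4821562525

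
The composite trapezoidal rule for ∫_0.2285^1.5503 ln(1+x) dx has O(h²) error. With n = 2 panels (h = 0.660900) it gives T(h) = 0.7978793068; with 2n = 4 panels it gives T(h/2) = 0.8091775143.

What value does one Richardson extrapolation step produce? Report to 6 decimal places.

The method has order 2: 2^2 = 4.
4*0.8091775143 − 0.7978793068 = 2.4388307504
Extrapolated: 2.4388307504 / 3 = 0.8129435835

0.812944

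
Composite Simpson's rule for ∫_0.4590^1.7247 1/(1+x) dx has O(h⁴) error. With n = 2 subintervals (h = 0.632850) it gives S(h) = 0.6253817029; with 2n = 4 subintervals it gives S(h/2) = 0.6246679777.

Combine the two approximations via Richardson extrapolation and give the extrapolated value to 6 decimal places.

0.624620

The method has order 4: 2^4 = 16.
16×0.6246679777 − 0.6253817029 = 9.3693059403
Divide by 2^4 − 1 = 15.
R = 9.3693059403/15 = 0.6246203960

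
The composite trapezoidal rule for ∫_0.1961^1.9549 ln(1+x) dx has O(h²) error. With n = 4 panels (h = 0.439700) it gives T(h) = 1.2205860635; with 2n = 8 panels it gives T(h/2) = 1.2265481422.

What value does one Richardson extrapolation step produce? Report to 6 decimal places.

1.228536

Error is O(h^2); halving h shrinks it by 2^2 = 4.
4×1.2265481422 = 4.9061925688; 4.9061925688 − 1.2205860635 = 3.6856065053
Denominator 4 − 1 = 3.
Result: 1.2285355018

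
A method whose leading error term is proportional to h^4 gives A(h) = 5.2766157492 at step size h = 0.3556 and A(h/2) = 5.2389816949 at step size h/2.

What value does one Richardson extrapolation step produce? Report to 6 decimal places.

Order 4 gives 2^r = 16 and 2^r − 1 = 15.
16×5.2389816949 = 83.8237071184; subtract 5.2766157492 → 78.5470913692
R = 78.5470913692/15 = 5.2364727579
Correction |R − A(h/2)| = 2.509e-03; gap |A(h/2) − A(h)| = 3.763e-02.

5.236473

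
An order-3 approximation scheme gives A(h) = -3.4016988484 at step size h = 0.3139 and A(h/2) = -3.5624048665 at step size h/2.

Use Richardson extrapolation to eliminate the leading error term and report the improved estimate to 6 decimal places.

Order 3 gives 2^r = 8 and 2^r − 1 = 7.
8 × (-3.5624048665) = -28.4992389320; subtract (-3.4016988484) → -25.0975400836
Divide by 2^3 − 1 = 7.
Extrapolated: (-25.0975400836) / 7 = -3.5853628691

-3.585363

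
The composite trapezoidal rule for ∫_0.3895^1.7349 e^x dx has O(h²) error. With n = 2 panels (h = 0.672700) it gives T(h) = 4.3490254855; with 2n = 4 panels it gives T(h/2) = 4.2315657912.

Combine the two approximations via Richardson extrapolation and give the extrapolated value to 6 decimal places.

Leading term ∝ h^2; use weight 4 = 2^2.
Difference of the inputs: 4.2315657912 − 4.3490254855 = -0.1174596943
Correction (A(h/2) − A(h))/(4 − 1) = (-0.1174596943)/3 = -0.0391532314
R = A(h/2) + (A(h/2) − A(h))/3 = 4.2315657912 − 0.0391532314 = 4.1924125598

4.192413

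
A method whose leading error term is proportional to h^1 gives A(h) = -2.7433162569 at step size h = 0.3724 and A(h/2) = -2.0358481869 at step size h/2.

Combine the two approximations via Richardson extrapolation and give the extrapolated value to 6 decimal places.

Order 1 gives 2^r = 2 and 2^r − 1 = 1.
Top: 2(-2.0358481869) − (-2.7433162569) = -1.3283801169
Divide by 2^1 − 1 = 1.
Extrapolated: (-1.3283801169) / 1 = -1.3283801169

-1.328380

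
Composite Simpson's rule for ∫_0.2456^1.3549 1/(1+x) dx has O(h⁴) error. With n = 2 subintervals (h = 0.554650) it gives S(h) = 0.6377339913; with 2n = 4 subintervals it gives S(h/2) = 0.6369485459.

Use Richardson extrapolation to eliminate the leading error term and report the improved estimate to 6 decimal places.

With r = 4 the leading error scales as h^4, so the weight is 2^4 = 16.
2^4·A(h/2) = 10.1911767344; minus A(h) gives 9.5534427431.
Denominator 16 − 1 = 15.
Extrapolated: 9.5534427431 / 15 = 0.6368961829
Correction |R − A(h/2)| = 5.236e-05; gap |A(h/2) − A(h)| = 7.854e-04.

0.636896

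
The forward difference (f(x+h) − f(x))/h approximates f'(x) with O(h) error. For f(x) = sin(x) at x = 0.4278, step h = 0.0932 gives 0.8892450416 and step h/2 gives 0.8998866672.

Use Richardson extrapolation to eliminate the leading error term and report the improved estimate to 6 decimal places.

Method order is 1; weight 2^1 = 2.
Numerator 2×A(h/2) − A(h) = 2×0.8998866672 − 0.8892450416 = 0.9105282928
Divide by 2^1 − 1 = 1.
So the Richardson estimate is 0.9105282928.

0.910528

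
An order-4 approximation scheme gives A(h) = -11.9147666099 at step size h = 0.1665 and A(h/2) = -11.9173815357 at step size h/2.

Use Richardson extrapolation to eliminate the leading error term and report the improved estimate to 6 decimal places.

-11.917556

Method order is 4; weight 2^4 = 16.
16*(-11.9173815357) = -190.6781045712; (-190.6781045712) − (-11.9147666099) = -178.7633379613
Denominator 16 − 1 = 15.
(16*(-11.9173815357) − (-11.9147666099))/(16 − 1) = -11.9175558641
Shift from A(h/2): −0.0001743284.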